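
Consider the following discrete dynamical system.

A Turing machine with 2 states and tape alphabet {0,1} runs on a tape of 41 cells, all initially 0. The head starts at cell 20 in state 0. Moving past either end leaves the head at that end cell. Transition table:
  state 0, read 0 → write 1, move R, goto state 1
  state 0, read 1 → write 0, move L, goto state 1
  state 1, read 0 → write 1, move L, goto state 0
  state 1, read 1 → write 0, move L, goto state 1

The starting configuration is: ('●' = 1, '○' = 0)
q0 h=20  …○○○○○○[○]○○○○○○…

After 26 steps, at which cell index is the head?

8

0) q0 h=20  …○○○○○○[○]○○○○○○…
1) q1 h=21  …○○○○○●[○]○○○○○○…
2) q0 h=20  …○○○○○○[●]●○○○○○…
3) q1 h=19  …○○○○○○[○]○●○○○○…
4) q0 h=18  …○○○○○○[○]●○●○○○…
5) q1 h=19  …○○○○○●[●]○●○○○○…
6) q1 h=18  …○○○○○○[●]○○●○○○…
7) q1 h=17  …○○○○○○[○]○○○●○○…
8) q0 h=16  …○○○○○○[○]●○○○●○…
9) q1 h=17  …○○○○○●[●]○○○●○○…
10) q1 h=16  …○○○○○○[●]○○○○●○…
11) q1 h=15  …○○○○○○[○]○○○○○●…
12) q0 h=14  …○○○○○○[○]●○○○○○…
13) q1 h=15  …○○○○○●[●]○○○○○●…
14) q1 h=14  …○○○○○○[●]○○○○○○…
15) q1 h=13  …○○○○○○[○]○○○○○○…
16) q0 h=12  …○○○○○○[○]●○○○○○…
17) q1 h=13  …○○○○○●[●]○○○○○○…
18) q1 h=12  …○○○○○○[●]○○○○○○…
19) q1 h=11  …○○○○○○[○]○○○○○○…
20) q0 h=10  …○○○○○○[○]●○○○○○…
21) q1 h=11  …○○○○○●[●]○○○○○○…
22) q1 h=10  …○○○○○○[●]○○○○○○…
23) q1 h= 9  …○○○○○○[○]○○○○○○…
24) q0 h= 8  …○○○○○○[○]●○○○○○…
25) q1 h= 9  …○○○○○●[●]○○○○○○…
26) q1 h= 8  …○○○○○○[●]○○○○○○…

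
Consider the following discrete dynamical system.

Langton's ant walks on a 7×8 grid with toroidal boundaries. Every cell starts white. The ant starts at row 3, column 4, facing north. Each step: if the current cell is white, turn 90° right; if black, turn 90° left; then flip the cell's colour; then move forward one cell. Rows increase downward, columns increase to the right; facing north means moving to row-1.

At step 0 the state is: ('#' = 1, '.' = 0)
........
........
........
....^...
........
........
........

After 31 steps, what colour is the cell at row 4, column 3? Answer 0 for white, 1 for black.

t=0: ........
........
........
....^...
........
........
........
t=1: ........
........
........
....#>..
........
........
........
t=2: ........
........
........
....##..
.....v..
........
........
t=3: ........
........
........
....##..
....<#..
........
........
t=4: ........
........
........
....^#..
....##..
........
........
t=5: ........
........
........
...<.#..
....##..
........
........
t=6: ........
........
...^....
...#.#..
....##..
........
........
t=7: ........
........
...#>...
...#.#..
....##..
........
........
t=8: ........
........
...##...
...#v#..
....##..
........
........
t=9: ........
........
...##...
...<##..
....##..
........
........
t=10: ........
........
...##...
....##..
...v##..
........
........
t=11: ........
........
...##...
....##..
..<###..
........
........
t=12: ........
........
...##...
..^.##..
..####..
........
........
t=13: ........
........
...##...
..#>##..
..####..
........
........
t=14: ........
........
...##...
..####..
..#v##..
........
........
t=15: ........
........
...##...
..####..
..#.>#..
........
........
t=16: ........
........
...##...
..##^#..
..#..#..
........
........
t=17: ........
........
...##...
..#<.#..
..#..#..
........
........
t=18: ........
........
...##...
..#..#..
..#v.#..
........
........
t=19: ........
........
...##...
..#..#..
..<#.#..
........
........
t=20: ........
........
...##...
..#..#..
...#.#..
..v.....
........
t=21: ........
........
...##...
..#..#..
...#.#..
.<#.....
........
t=22: ........
........
...##...
..#..#..
.^.#.#..
.##.....
........
t=23: ........
........
...##...
..#..#..
.#>#.#..
.##.....
........
t=24: ........
........
...##...
..#..#..
.###.#..
.#v.....
........
t=25: ........
........
...##...
..#..#..
.###.#..
.#.>....
........
t=26: ........
........
...##...
..#..#..
.###.#..
.#.#....
...v....
t=27: ........
........
...##...
..#..#..
.###.#..
.#.#....
..<#....
t=28: ........
........
...##...
..#..#..
.###.#..
.#^#....
..##....
t=29: ........
........
...##...
..#..#..
.###.#..
.##>....
..##....
t=30: ........
........
...##...
..#..#..
.##^.#..
.##.....
..##....
t=31: ........
........
...##...
..#..#..
.#<..#..
.##.....
..##....

0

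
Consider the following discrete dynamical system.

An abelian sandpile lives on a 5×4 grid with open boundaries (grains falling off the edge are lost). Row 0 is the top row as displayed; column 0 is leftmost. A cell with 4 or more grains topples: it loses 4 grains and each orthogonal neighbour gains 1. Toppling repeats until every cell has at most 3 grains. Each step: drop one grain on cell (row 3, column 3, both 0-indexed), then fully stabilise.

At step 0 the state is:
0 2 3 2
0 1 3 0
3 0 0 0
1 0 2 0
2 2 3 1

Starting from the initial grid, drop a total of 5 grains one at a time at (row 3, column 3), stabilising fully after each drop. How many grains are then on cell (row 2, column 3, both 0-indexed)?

1

[0] 0 2 3 2
0 1 3 0
3 0 0 0
1 0 2 0
2 2 3 1
[1] 0 2 3 2
0 1 3 0
3 0 0 0
1 0 2 1
2 2 3 1
[2] 0 2 3 2
0 1 3 0
3 0 0 0
1 0 2 2
2 2 3 1
[3] 0 2 3 2
0 1 3 0
3 0 0 0
1 0 2 3
2 2 3 1
[4] 0 2 3 2
0 1 3 0
3 0 0 1
1 0 3 0
2 2 3 2
[5] 0 2 3 2
0 1 3 0
3 0 0 1
1 0 3 1
2 2 3 2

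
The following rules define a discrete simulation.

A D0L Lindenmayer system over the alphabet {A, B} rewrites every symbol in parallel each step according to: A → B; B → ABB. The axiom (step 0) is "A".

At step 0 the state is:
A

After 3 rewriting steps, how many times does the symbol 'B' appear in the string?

k=0  A
k=1  B
k=2  ABB
k=3  BABBABB

5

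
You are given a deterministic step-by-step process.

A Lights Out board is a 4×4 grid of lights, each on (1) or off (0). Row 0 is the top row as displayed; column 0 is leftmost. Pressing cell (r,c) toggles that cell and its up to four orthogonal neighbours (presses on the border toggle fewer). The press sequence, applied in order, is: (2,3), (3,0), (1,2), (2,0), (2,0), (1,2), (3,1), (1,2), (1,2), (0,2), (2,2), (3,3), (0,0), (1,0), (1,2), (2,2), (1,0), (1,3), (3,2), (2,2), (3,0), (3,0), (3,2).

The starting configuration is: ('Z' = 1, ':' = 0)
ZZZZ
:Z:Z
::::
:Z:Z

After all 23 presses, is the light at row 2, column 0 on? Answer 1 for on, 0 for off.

gen 0: ZZZZ
:Z:Z
::::
:Z:Z
gen 1: ZZZZ
:Z::
::ZZ
:Z::
gen 2: ZZZZ
:Z::
Z:ZZ
Z:::
gen 3: ZZ:Z
::ZZ
Z::Z
Z:::
gen 4: ZZ:Z
Z:ZZ
:Z:Z
::::
gen 5: ZZ:Z
::ZZ
Z::Z
Z:::
gen 6: ZZZZ
:Z::
Z:ZZ
Z:::
gen 7: ZZZZ
:Z::
ZZZZ
:ZZ:
gen 8: ZZ:Z
::ZZ
ZZ:Z
:ZZ:
gen 9: ZZZZ
:Z::
ZZZZ
:ZZ:
gen 10: Z:::
:ZZ:
ZZZZ
:ZZ:
gen 11: Z:::
:Z::
Z:::
:Z::
gen 12: Z:::
:Z::
Z::Z
:ZZZ
gen 13: :Z::
ZZ::
Z::Z
:ZZZ
gen 14: ZZ::
::::
:::Z
:ZZZ
gen 15: ZZZ:
:ZZZ
::ZZ
:ZZZ
gen 16: ZZZ:
:Z:Z
:Z::
:Z:Z
gen 17: :ZZ:
Z::Z
ZZ::
:Z:Z
gen 18: :ZZZ
Z:Z:
ZZ:Z
:Z:Z
gen 19: :ZZZ
Z:Z:
ZZZZ
::Z:
gen 20: :ZZZ
Z:::
Z:::
::::
gen 21: :ZZZ
Z:::
::::
ZZ::
gen 22: :ZZZ
Z:::
Z:::
::::
gen 23: :ZZZ
Z:::
Z:Z:
:ZZZ

1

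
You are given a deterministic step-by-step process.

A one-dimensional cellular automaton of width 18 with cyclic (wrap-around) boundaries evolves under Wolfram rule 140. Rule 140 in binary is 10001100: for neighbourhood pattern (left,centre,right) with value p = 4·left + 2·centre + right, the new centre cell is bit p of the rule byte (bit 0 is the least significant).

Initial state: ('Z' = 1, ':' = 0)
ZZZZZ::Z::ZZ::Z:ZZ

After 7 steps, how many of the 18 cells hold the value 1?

step 0: ZZZZZ::Z::ZZ::Z:ZZ
step 1: ZZZZ:::Z::Z:::Z:ZZ
step 2: ZZZ::::Z::Z:::Z:ZZ
step 3: ZZ:::::Z::Z:::Z:ZZ
step 4: Z::::::Z::Z:::Z:ZZ
step 5: :::::::Z::Z:::Z:ZZ
step 6: :::::::Z::Z:::Z:Z:
step 7: :::::::Z::Z:::Z:Z:

4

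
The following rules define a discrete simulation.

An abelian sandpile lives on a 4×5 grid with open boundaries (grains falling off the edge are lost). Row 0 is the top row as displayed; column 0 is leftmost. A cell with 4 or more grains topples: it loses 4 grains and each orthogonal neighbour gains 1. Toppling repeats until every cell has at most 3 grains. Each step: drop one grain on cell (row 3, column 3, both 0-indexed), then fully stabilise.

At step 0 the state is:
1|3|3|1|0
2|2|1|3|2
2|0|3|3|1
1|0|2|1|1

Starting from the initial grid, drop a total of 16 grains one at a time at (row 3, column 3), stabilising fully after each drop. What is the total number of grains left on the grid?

37

k=0  1|3|3|1|0
2|2|1|3|2
2|0|3|3|1
1|0|2|1|1
k=1  1|3|3|1|0
2|2|1|3|2
2|0|3|3|1
1|0|2|2|1
k=2  1|3|3|1|0
2|2|1|3|2
2|0|3|3|1
1|0|2|3|1
k=3  1|3|3|2|0
2|2|3|0|3
2|1|1|2|2
1|1|0|2|2
k=4  1|3|3|2|0
2|2|3|0|3
2|1|1|2|2
1|1|0|3|2
k=5  1|3|3|2|0
2|2|3|0|3
2|1|1|3|2
1|1|1|0|3
k=6  1|3|3|2|0
2|2|3|0|3
2|1|1|3|2
1|1|1|1|3
k=7  1|3|3|2|0
2|2|3|0|3
2|1|1|3|2
1|1|1|2|3
k=8  1|3|3|2|0
2|2|3|0|3
2|1|1|3|2
1|1|1|3|3
k=9  1|3|3|2|1
2|2|3|2|0
2|1|2|1|1
1|1|2|2|1
k=10  1|3|3|2|1
2|2|3|2|0
2|1|2|1|1
1|1|2|3|1
k=11  1|3|3|2|1
2|2|3|2|0
2|1|2|2|1
1|1|3|0|2
k=12  1|3|3|2|1
2|2|3|2|0
2|1|2|2|1
1|1|3|1|2
k=13  1|3|3|2|1
2|2|3|2|0
2|1|2|2|1
1|1|3|2|2
k=14  1|3|3|2|1
2|2|3|2|0
2|1|2|2|1
1|1|3|3|2
k=15  1|3|3|2|1
2|2|3|2|0
2|1|3|3|1
1|2|0|1|3
k=16  1|3|3|2|1
2|2|3|2|0
2|1|3|3|1
1|2|0|2|3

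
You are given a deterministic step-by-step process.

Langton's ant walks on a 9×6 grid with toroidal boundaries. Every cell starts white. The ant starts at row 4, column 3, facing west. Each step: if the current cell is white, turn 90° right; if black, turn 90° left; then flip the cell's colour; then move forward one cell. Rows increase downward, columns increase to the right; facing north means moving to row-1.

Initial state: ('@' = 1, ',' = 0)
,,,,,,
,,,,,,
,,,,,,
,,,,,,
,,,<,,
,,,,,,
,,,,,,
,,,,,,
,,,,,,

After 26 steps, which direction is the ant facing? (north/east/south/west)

east

gen 0: ,,,,,,
,,,,,,
,,,,,,
,,,,,,
,,,<,,
,,,,,,
,,,,,,
,,,,,,
,,,,,,
gen 1: ,,,,,,
,,,,,,
,,,,,,
,,,^,,
,,,@,,
,,,,,,
,,,,,,
,,,,,,
,,,,,,
gen 2: ,,,,,,
,,,,,,
,,,,,,
,,,@>,
,,,@,,
,,,,,,
,,,,,,
,,,,,,
,,,,,,
gen 3: ,,,,,,
,,,,,,
,,,,,,
,,,@@,
,,,@v,
,,,,,,
,,,,,,
,,,,,,
,,,,,,
gen 4: ,,,,,,
,,,,,,
,,,,,,
,,,@@,
,,,<@,
,,,,,,
,,,,,,
,,,,,,
,,,,,,
gen 5: ,,,,,,
,,,,,,
,,,,,,
,,,@@,
,,,,@,
,,,v,,
,,,,,,
,,,,,,
,,,,,,
gen 6: ,,,,,,
,,,,,,
,,,,,,
,,,@@,
,,,,@,
,,<@,,
,,,,,,
,,,,,,
,,,,,,
gen 7: ,,,,,,
,,,,,,
,,,,,,
,,,@@,
,,^,@,
,,@@,,
,,,,,,
,,,,,,
,,,,,,
gen 8: ,,,,,,
,,,,,,
,,,,,,
,,,@@,
,,@>@,
,,@@,,
,,,,,,
,,,,,,
,,,,,,
gen 9: ,,,,,,
,,,,,,
,,,,,,
,,,@@,
,,@@@,
,,@v,,
,,,,,,
,,,,,,
,,,,,,
gen 10: ,,,,,,
,,,,,,
,,,,,,
,,,@@,
,,@@@,
,,@,>,
,,,,,,
,,,,,,
,,,,,,
gen 11: ,,,,,,
,,,,,,
,,,,,,
,,,@@,
,,@@@,
,,@,@,
,,,,v,
,,,,,,
,,,,,,
gen 12: ,,,,,,
,,,,,,
,,,,,,
,,,@@,
,,@@@,
,,@,@,
,,,<@,
,,,,,,
,,,,,,
gen 13: ,,,,,,
,,,,,,
,,,,,,
,,,@@,
,,@@@,
,,@^@,
,,,@@,
,,,,,,
,,,,,,
gen 14: ,,,,,,
,,,,,,
,,,,,,
,,,@@,
,,@@@,
,,@@>,
,,,@@,
,,,,,,
,,,,,,
gen 15: ,,,,,,
,,,,,,
,,,,,,
,,,@@,
,,@@^,
,,@@,,
,,,@@,
,,,,,,
,,,,,,
gen 16: ,,,,,,
,,,,,,
,,,,,,
,,,@@,
,,@<,,
,,@@,,
,,,@@,
,,,,,,
,,,,,,
gen 17: ,,,,,,
,,,,,,
,,,,,,
,,,@@,
,,@,,,
,,@v,,
,,,@@,
,,,,,,
,,,,,,
gen 18: ,,,,,,
,,,,,,
,,,,,,
,,,@@,
,,@,,,
,,@,>,
,,,@@,
,,,,,,
,,,,,,
gen 19: ,,,,,,
,,,,,,
,,,,,,
,,,@@,
,,@,,,
,,@,@,
,,,@v,
,,,,,,
,,,,,,
gen 20: ,,,,,,
,,,,,,
,,,,,,
,,,@@,
,,@,,,
,,@,@,
,,,@,>
,,,,,,
,,,,,,
gen 21: ,,,,,,
,,,,,,
,,,,,,
,,,@@,
,,@,,,
,,@,@,
,,,@,@
,,,,,v
,,,,,,
gen 22: ,,,,,,
,,,,,,
,,,,,,
,,,@@,
,,@,,,
,,@,@,
,,,@,@
,,,,<@
,,,,,,
gen 23: ,,,,,,
,,,,,,
,,,,,,
,,,@@,
,,@,,,
,,@,@,
,,,@^@
,,,,@@
,,,,,,
gen 24: ,,,,,,
,,,,,,
,,,,,,
,,,@@,
,,@,,,
,,@,@,
,,,@@>
,,,,@@
,,,,,,
gen 25: ,,,,,,
,,,,,,
,,,,,,
,,,@@,
,,@,,,
,,@,@^
,,,@@,
,,,,@@
,,,,,,
gen 26: ,,,,,,
,,,,,,
,,,,,,
,,,@@,
,,@,,,
>,@,@@
,,,@@,
,,,,@@
,,,,,,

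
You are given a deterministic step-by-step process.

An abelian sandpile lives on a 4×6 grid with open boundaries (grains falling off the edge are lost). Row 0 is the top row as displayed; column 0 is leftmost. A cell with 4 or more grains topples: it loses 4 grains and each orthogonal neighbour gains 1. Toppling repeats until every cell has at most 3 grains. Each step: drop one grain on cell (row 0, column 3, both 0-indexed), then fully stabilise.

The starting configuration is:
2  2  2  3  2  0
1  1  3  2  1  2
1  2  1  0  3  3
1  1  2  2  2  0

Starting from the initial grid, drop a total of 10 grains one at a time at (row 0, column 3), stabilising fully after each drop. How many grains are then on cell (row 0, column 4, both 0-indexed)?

2

gen 0: 2  2  2  3  2  0
1  1  3  2  1  2
1  2  1  0  3  3
1  1  2  2  2  0
gen 1: 2  2  3  0  3  0
1  1  3  3  1  2
1  2  1  0  3  3
1  1  2  2  2  0
gen 2: 2  2  3  1  3  0
1  1  3  3  1  2
1  2  1  0  3  3
1  1  2  2  2  0
gen 3: 2  2  3  2  3  0
1  1  3  3  1  2
1  2  1  0  3  3
1  1  2  2  2  0
gen 4: 2  2  3  3  3  0
1  1  3  3  1  2
1  2  1  0  3  3
1  1  2  2  2  0
gen 5: 2  3  1  3  0  1
1  2  1  1  3  2
1  2  2  1  3  3
1  1  2  2  2  0
gen 6: 2  3  2  0  1  1
1  2  1  2  3  2
1  2  2  1  3  3
1  1  2  2  2  0
gen 7: 2  3  2  1  1  1
1  2  1  2  3  2
1  2  2  1  3  3
1  1  2  2  2  0
gen 8: 2  3  2  2  1  1
1  2  1  2  3  2
1  2  2  1  3  3
1  1  2  2  2  0
gen 9: 2  3  2  3  1  1
1  2  1  2  3  2
1  2  2  1  3  3
1  1  2  2  2  0
gen 10: 2  3  3  0  2  1
1  2  1  3  3  2
1  2  2  1  3  3
1  1  2  2  2  0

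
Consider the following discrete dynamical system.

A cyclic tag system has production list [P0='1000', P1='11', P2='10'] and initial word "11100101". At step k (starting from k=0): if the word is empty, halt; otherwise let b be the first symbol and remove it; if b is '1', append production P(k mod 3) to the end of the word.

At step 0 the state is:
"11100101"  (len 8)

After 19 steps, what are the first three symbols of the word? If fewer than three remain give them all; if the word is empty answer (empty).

step 0: "11100101"  (len 8)
step 1: "11001011000"  (len 11)
step 2: "100101100011"  (len 12)
step 3: "0010110001110"  (len 13)
step 4: "010110001110"  (len 12)
step 5: "10110001110"  (len 11)
step 6: "011000111010"  (len 12)
step 7: "11000111010"  (len 11)
step 8: "100011101011"  (len 12)
step 9: "0001110101110"  (len 13)
step 10: "001110101110"  (len 12)
step 11: "01110101110"  (len 11)
step 12: "1110101110"  (len 10)
step 13: "1101011101000"  (len 13)
step 14: "10101110100011"  (len 14)
step 15: "010111010001110"  (len 15)
step 16: "10111010001110"  (len 14)
step 17: "011101000111011"  (len 15)
step 18: "11101000111011"  (len 14)
step 19: "11010001110111000"  (len 17)

110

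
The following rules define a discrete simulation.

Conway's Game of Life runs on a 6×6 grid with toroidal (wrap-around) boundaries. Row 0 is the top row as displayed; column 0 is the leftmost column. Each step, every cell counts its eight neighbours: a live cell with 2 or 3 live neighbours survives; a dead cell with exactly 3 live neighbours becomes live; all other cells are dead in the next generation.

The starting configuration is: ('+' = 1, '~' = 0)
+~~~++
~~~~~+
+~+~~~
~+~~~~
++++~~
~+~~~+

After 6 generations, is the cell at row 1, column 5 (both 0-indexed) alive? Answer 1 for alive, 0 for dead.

t=0: +~~~++
~~~~~+
+~+~~~
~+~~~~
++++~~
~+~~~+
t=1: ~~~~+~
~+~~+~
++~~~~
~~~+~~
~~~~~~
~~~+~~
t=2: ~~~++~
++~~~+
+++~~~
~~~~~~
~~~~~~
~~~~~~
t=3: +~~~++
~~~+++
~~+~~+
~+~~~~
~~~~~~
~~~~~~
t=4: +~~+~~
~~~+~~
+~++~+
~~~~~~
~~~~~~
~~~~~+
t=5: ~~~~+~
++~+~+
~~+++~
~~~~~~
~~~~~~
~~~~~~
t=6: +~~~++
++~~~+
++++++
~~~+~~
~~~~~~
~~~~~~

1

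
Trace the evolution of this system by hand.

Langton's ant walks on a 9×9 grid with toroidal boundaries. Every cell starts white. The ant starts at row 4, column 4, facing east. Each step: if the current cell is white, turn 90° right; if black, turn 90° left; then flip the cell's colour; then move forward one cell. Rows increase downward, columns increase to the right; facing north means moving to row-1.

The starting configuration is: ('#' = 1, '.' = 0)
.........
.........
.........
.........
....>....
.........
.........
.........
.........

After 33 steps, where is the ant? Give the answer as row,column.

3,2

k=0  .........
.........
.........
.........
....>....
.........
.........
.........
.........
k=1  .........
.........
.........
.........
....#....
....v....
.........
.........
.........
k=2  .........
.........
.........
.........
....#....
...<#....
.........
.........
.........
k=3  .........
.........
.........
.........
...^#....
...##....
.........
.........
.........
k=4  .........
.........
.........
.........
...#>....
...##....
.........
.........
.........
k=5  .........
.........
.........
....^....
...#.....
...##....
.........
.........
.........
k=6  .........
.........
.........
....#>...
...#.....
...##....
.........
.........
.........
k=7  .........
.........
.........
....##...
...#.v...
...##....
.........
.........
.........
k=8  .........
.........
.........
....##...
...#<#...
...##....
.........
.........
.........
k=9  .........
.........
.........
....^#...
...###...
...##....
.........
.........
.........
k=10  .........
.........
.........
...<.#...
...###...
...##....
.........
.........
.........
k=11  .........
.........
...^.....
...#.#...
...###...
...##....
.........
.........
.........
k=12  .........
.........
...#>....
...#.#...
...###...
...##....
.........
.........
.........
k=13  .........
.........
...##....
...#v#...
...###...
...##....
.........
.........
.........
k=14  .........
.........
...##....
...<##...
...###...
...##....
.........
.........
.........
k=15  .........
.........
...##....
....##...
...v##...
...##....
.........
.........
.........
k=16  .........
.........
...##....
....##...
....>#...
...##....
.........
.........
.........
k=17  .........
.........
...##....
....^#...
.....#...
...##....
.........
.........
.........
k=18  .........
.........
...##....
...<.#...
.....#...
...##....
.........
.........
.........
k=19  .........
.........
...^#....
...#.#...
.....#...
...##....
.........
.........
.........
k=20  .........
.........
..<.#....
...#.#...
.....#...
...##....
.........
.........
.........
k=21  .........
..^......
..#.#....
...#.#...
.....#...
...##....
.........
.........
.........
k=22  .........
..#>.....
..#.#....
...#.#...
.....#...
...##....
.........
.........
.........
k=23  .........
..##.....
..#v#....
...#.#...
.....#...
...##....
.........
.........
.........
k=24  .........
..##.....
..<##....
...#.#...
.....#...
...##....
.........
.........
.........
k=25  .........
..##.....
...##....
..v#.#...
.....#...
...##....
.........
.........
.........
k=26  .........
..##.....
...##....
.<##.#...
.....#...
...##....
.........
.........
.........
k=27  .........
..##.....
.^.##....
.###.#...
.....#...
...##....
.........
.........
.........
k=28  .........
..##.....
.#>##....
.###.#...
.....#...
...##....
.........
.........
.........
k=29  .........
..##.....
.####....
.#v#.#...
.....#...
...##....
.........
.........
.........
k=30  .........
..##.....
.####....
.#.>.#...
.....#...
...##....
.........
.........
.........
k=31  .........
..##.....
.##^#....
.#...#...
.....#...
...##....
.........
.........
.........
k=32  .........
..##.....
.#<.#....
.#...#...
.....#...
...##....
.........
.........
.........
k=33  .........
..##.....
.#..#....
.#v..#...
.....#...
...##....
.........
.........
.........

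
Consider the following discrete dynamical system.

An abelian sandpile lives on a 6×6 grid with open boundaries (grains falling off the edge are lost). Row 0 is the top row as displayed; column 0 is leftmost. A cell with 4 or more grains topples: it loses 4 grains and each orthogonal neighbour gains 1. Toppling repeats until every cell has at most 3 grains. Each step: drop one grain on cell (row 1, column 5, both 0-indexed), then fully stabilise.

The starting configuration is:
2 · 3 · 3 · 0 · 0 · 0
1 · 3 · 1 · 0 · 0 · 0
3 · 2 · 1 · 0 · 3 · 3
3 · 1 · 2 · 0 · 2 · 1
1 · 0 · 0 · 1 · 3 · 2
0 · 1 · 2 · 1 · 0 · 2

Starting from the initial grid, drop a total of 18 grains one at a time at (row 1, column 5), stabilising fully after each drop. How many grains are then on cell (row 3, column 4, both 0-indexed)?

3

gen 0: 2 · 3 · 3 · 0 · 0 · 0
1 · 3 · 1 · 0 · 0 · 0
3 · 2 · 1 · 0 · 3 · 3
3 · 1 · 2 · 0 · 2 · 1
1 · 0 · 0 · 1 · 3 · 2
0 · 1 · 2 · 1 · 0 · 2
gen 1: 2 · 3 · 3 · 0 · 0 · 0
1 · 3 · 1 · 0 · 0 · 1
3 · 2 · 1 · 0 · 3 · 3
3 · 1 · 2 · 0 · 2 · 1
1 · 0 · 0 · 1 · 3 · 2
0 · 1 · 2 · 1 · 0 · 2
gen 2: 2 · 3 · 3 · 0 · 0 · 0
1 · 3 · 1 · 0 · 0 · 2
3 · 2 · 1 · 0 · 3 · 3
3 · 1 · 2 · 0 · 2 · 1
1 · 0 · 0 · 1 · 3 · 2
0 · 1 · 2 · 1 · 0 · 2
gen 3: 2 · 3 · 3 · 0 · 0 · 0
1 · 3 · 1 · 0 · 0 · 3
3 · 2 · 1 · 0 · 3 · 3
3 · 1 · 2 · 0 · 2 · 1
1 · 0 · 0 · 1 · 3 · 2
0 · 1 · 2 · 1 · 0 · 2
gen 4: 2 · 3 · 3 · 0 · 0 · 1
1 · 3 · 1 · 0 · 2 · 1
3 · 2 · 1 · 1 · 0 · 1
3 · 1 · 2 · 0 · 3 · 2
1 · 0 · 0 · 1 · 3 · 2
0 · 1 · 2 · 1 · 0 · 2
gen 5: 2 · 3 · 3 · 0 · 0 · 1
1 · 3 · 1 · 0 · 2 · 2
3 · 2 · 1 · 1 · 0 · 1
3 · 1 · 2 · 0 · 3 · 2
1 · 0 · 0 · 1 · 3 · 2
0 · 1 · 2 · 1 · 0 · 2
gen 6: 2 · 3 · 3 · 0 · 0 · 1
1 · 3 · 1 · 0 · 2 · 3
3 · 2 · 1 · 1 · 0 · 1
3 · 1 · 2 · 0 · 3 · 2
1 · 0 · 0 · 1 · 3 · 2
0 · 1 · 2 · 1 · 0 · 2
gen 7: 2 · 3 · 3 · 0 · 0 · 2
1 · 3 · 1 · 0 · 3 · 0
3 · 2 · 1 · 1 · 0 · 2
3 · 1 · 2 · 0 · 3 · 2
1 · 0 · 0 · 1 · 3 · 2
0 · 1 · 2 · 1 · 0 · 2
gen 8: 2 · 3 · 3 · 0 · 0 · 2
1 · 3 · 1 · 0 · 3 · 1
3 · 2 · 1 · 1 · 0 · 2
3 · 1 · 2 · 0 · 3 · 2
1 · 0 · 0 · 1 · 3 · 2
0 · 1 · 2 · 1 · 0 · 2
gen 9: 2 · 3 · 3 · 0 · 0 · 2
1 · 3 · 1 · 0 · 3 · 2
3 · 2 · 1 · 1 · 0 · 2
3 · 1 · 2 · 0 · 3 · 2
1 · 0 · 0 · 1 · 3 · 2
0 · 1 · 2 · 1 · 0 · 2
gen 10: 2 · 3 · 3 · 0 · 0 · 2
1 · 3 · 1 · 0 · 3 · 3
3 · 2 · 1 · 1 · 0 · 2
3 · 1 · 2 · 0 · 3 · 2
1 · 0 · 0 · 1 · 3 · 2
0 · 1 · 2 · 1 · 0 · 2
gen 11: 2 · 3 · 3 · 0 · 1 · 3
1 · 3 · 1 · 1 · 0 · 1
3 · 2 · 1 · 1 · 1 · 3
3 · 1 · 2 · 0 · 3 · 2
1 · 0 · 0 · 1 · 3 · 2
0 · 1 · 2 · 1 · 0 · 2
gen 12: 2 · 3 · 3 · 0 · 1 · 3
1 · 3 · 1 · 1 · 0 · 2
3 · 2 · 1 · 1 · 1 · 3
3 · 1 · 2 · 0 · 3 · 2
1 · 0 · 0 · 1 · 3 · 2
0 · 1 · 2 · 1 · 0 · 2
gen 13: 2 · 3 · 3 · 0 · 1 · 3
1 · 3 · 1 · 1 · 0 · 3
3 · 2 · 1 · 1 · 1 · 3
3 · 1 · 2 · 0 · 3 · 2
1 · 0 · 0 · 1 · 3 · 2
0 · 1 · 2 · 1 · 0 · 2
gen 14: 2 · 3 · 3 · 0 · 2 · 0
1 · 3 · 1 · 1 · 1 · 2
3 · 2 · 1 · 1 · 2 · 0
3 · 1 · 2 · 0 · 3 · 3
1 · 0 · 0 · 1 · 3 · 2
0 · 1 · 2 · 1 · 0 · 2
gen 15: 2 · 3 · 3 · 0 · 2 · 0
1 · 3 · 1 · 1 · 1 · 3
3 · 2 · 1 · 1 · 2 · 0
3 · 1 · 2 · 0 · 3 · 3
1 · 0 · 0 · 1 · 3 · 2
0 · 1 · 2 · 1 · 0 · 2
gen 16: 2 · 3 · 3 · 0 · 2 · 1
1 · 3 · 1 · 1 · 2 · 0
3 · 2 · 1 · 1 · 2 · 1
3 · 1 · 2 · 0 · 3 · 3
1 · 0 · 0 · 1 · 3 · 2
0 · 1 · 2 · 1 · 0 · 2
gen 17: 2 · 3 · 3 · 0 · 2 · 1
1 · 3 · 1 · 1 · 2 · 1
3 · 2 · 1 · 1 · 2 · 1
3 · 1 · 2 · 0 · 3 · 3
1 · 0 · 0 · 1 · 3 · 2
0 · 1 · 2 · 1 · 0 · 2
gen 18: 2 · 3 · 3 · 0 · 2 · 1
1 · 3 · 1 · 1 · 2 · 2
3 · 2 · 1 · 1 · 2 · 1
3 · 1 · 2 · 0 · 3 · 3
1 · 0 · 0 · 1 · 3 · 2
0 · 1 · 2 · 1 · 0 · 2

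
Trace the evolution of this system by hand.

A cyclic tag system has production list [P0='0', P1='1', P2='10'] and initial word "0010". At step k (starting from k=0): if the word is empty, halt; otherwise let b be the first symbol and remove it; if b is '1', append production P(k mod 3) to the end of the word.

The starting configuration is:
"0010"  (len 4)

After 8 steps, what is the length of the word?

0

0) "0010"  (len 4)
1) "010"  (len 3)
2) "10"  (len 2)
3) "010"  (len 3)
4) "10"  (len 2)
5) "01"  (len 2)
6) "1"  (len 1)
7) "0"  (len 1)
8) (halted — word empty)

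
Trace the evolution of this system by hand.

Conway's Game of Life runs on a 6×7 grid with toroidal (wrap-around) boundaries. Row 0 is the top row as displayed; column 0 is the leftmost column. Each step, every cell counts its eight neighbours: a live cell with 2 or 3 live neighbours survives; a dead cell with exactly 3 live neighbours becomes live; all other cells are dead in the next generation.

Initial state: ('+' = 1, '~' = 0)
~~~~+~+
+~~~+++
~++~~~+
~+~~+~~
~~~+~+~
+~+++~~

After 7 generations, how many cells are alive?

15

gen 0: ~~~~+~+
+~~~+++
~++~~~+
~+~~+~~
~~~+~+~
+~+++~~
gen 1: ~+~~~~~
~+~++~~
~++++~+
++~+++~
~+~~~+~
~~+~~~+
gen 2: ++~+~~~
~+~~++~
~~~~~~+
~~~~~~~
~+~+~+~
+++~~~~
gen 3: ~~~++~+
~++~+++
~~~~~+~
~~~~~~~
++~~~~~
~~~++~+
gen 4: ~~~~~~+
+~+~~~+
~~~~+++
~~~~~~~
+~~~~~~
~~+++~+
gen 5: ~++~~~+
+~~~~~~
+~~~~++
~~~~~++
~~~+~~~
+~~+~++
gen 6: ~++~~+~
~~~~~+~
+~~~~+~
+~~~++~
+~~~~~~
++~++++
gen 7: ~+++~~~
~+~~++~
~~~~~+~
++~~++~
~~~+~~~
~~~+++~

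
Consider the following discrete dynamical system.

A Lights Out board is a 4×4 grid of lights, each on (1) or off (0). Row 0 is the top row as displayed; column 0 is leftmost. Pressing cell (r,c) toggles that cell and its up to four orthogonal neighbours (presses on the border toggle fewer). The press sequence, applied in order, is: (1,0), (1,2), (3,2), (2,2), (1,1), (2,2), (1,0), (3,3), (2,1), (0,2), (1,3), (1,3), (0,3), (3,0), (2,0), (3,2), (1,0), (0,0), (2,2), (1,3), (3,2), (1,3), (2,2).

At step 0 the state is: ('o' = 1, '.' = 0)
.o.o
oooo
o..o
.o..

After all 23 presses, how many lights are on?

t=0: .o.o
oooo
o..o
.o..
t=1: oo.o
..oo
...o
.o..
t=2: oooo
.o..
..oo
.o..
t=3: oooo
.o..
...o
..oo
t=4: oooo
.oo.
.oo.
...o
t=5: o.oo
o...
..o.
...o
t=6: o.oo
o.o.
.o.o
..oo
t=7: ..oo
.oo.
oo.o
..oo
t=8: ..oo
.oo.
oo..
....
t=9: ..oo
..o.
..o.
.o..
t=10: .o..
....
..o.
.o..
t=11: .o.o
..oo
..oo
.o..
t=12: .o..
....
..o.
.o..
t=13: .ooo
...o
..o.
.o..
t=14: .ooo
...o
o.o.
o...
t=15: .ooo
o..o
.oo.
....
t=16: .ooo
o..o
.o..
.ooo
t=17: oooo
.o.o
oo..
.ooo
t=18: ..oo
oo.o
oo..
.ooo
t=19: ..oo
oooo
o.oo
.o.o
t=20: ..o.
oo..
o.o.
.o.o
t=21: ..o.
oo..
o...
..o.
t=22: ..oo
oooo
o..o
..o.
t=23: ..oo
oo.o
ooo.
....

8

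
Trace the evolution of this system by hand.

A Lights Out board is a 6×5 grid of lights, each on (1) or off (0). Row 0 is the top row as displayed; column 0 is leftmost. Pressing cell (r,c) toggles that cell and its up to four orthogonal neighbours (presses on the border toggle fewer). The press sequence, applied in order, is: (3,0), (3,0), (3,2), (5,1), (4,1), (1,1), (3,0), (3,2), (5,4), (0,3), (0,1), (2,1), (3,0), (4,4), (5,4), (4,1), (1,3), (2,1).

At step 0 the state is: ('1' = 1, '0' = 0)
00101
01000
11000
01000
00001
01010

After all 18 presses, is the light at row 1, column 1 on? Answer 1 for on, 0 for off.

1

step 0: 00101
01000
11000
01000
00001
01010
step 1: 00101
01000
01000
10000
10001
01010
step 2: 00101
01000
11000
01000
00001
01010
step 3: 00101
01000
11100
00110
00101
01010
step 4: 00101
01000
11100
00110
01101
10110
step 5: 00101
01000
11100
01110
10001
11110
step 6: 01101
10100
10100
01110
10001
11110
step 7: 01101
10100
00100
10110
00001
11110
step 8: 01101
10100
00000
11000
00101
11110
step 9: 01101
10100
00000
11000
00100
11101
step 10: 01010
10110
00000
11000
00100
11101
step 11: 10110
11110
00000
11000
00100
11101
step 12: 10110
10110
11100
10000
00100
11101
step 13: 10110
10110
01100
01000
10100
11101
step 14: 10110
10110
01100
01001
10111
11100
step 15: 10110
10110
01100
01001
10110
11111
step 16: 10110
10110
01100
00001
01010
10111
step 17: 10100
10001
01110
00001
01010
10111
step 18: 10100
11001
10010
01001
01010
10111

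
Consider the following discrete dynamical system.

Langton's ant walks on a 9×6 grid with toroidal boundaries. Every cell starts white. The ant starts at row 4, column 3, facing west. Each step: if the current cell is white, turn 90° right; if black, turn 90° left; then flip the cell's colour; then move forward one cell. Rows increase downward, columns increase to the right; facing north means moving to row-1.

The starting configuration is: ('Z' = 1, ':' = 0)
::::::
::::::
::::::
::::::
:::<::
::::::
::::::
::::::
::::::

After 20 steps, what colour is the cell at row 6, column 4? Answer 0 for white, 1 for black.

gen 0: ::::::
::::::
::::::
::::::
:::<::
::::::
::::::
::::::
::::::
gen 1: ::::::
::::::
::::::
:::^::
:::Z::
::::::
::::::
::::::
::::::
gen 2: ::::::
::::::
::::::
:::Z>:
:::Z::
::::::
::::::
::::::
::::::
gen 3: ::::::
::::::
::::::
:::ZZ:
:::Zv:
::::::
::::::
::::::
::::::
gen 4: ::::::
::::::
::::::
:::ZZ:
:::<Z:
::::::
::::::
::::::
::::::
gen 5: ::::::
::::::
::::::
:::ZZ:
::::Z:
:::v::
::::::
::::::
::::::
gen 6: ::::::
::::::
::::::
:::ZZ:
::::Z:
::<Z::
::::::
::::::
::::::
gen 7: ::::::
::::::
::::::
:::ZZ:
::^:Z:
::ZZ::
::::::
::::::
::::::
gen 8: ::::::
::::::
::::::
:::ZZ:
::Z>Z:
::ZZ::
::::::
::::::
::::::
gen 9: ::::::
::::::
::::::
:::ZZ:
::ZZZ:
::Zv::
::::::
::::::
::::::
gen 10: ::::::
::::::
::::::
:::ZZ:
::ZZZ:
::Z:>:
::::::
::::::
::::::
gen 11: ::::::
::::::
::::::
:::ZZ:
::ZZZ:
::Z:Z:
::::v:
::::::
::::::
gen 12: ::::::
::::::
::::::
:::ZZ:
::ZZZ:
::Z:Z:
:::<Z:
::::::
::::::
gen 13: ::::::
::::::
::::::
:::ZZ:
::ZZZ:
::Z^Z:
:::ZZ:
::::::
::::::
gen 14: ::::::
::::::
::::::
:::ZZ:
::ZZZ:
::ZZ>:
:::ZZ:
::::::
::::::
gen 15: ::::::
::::::
::::::
:::ZZ:
::ZZ^:
::ZZ::
:::ZZ:
::::::
::::::
gen 16: ::::::
::::::
::::::
:::ZZ:
::Z<::
::ZZ::
:::ZZ:
::::::
::::::
gen 17: ::::::
::::::
::::::
:::ZZ:
::Z:::
::Zv::
:::ZZ:
::::::
::::::
gen 18: ::::::
::::::
::::::
:::ZZ:
::Z:::
::Z:>:
:::ZZ:
::::::
::::::
gen 19: ::::::
::::::
::::::
:::ZZ:
::Z:::
::Z:Z:
:::Zv:
::::::
::::::
gen 20: ::::::
::::::
::::::
:::ZZ:
::Z:::
::Z:Z:
:::Z:>
::::::
::::::

0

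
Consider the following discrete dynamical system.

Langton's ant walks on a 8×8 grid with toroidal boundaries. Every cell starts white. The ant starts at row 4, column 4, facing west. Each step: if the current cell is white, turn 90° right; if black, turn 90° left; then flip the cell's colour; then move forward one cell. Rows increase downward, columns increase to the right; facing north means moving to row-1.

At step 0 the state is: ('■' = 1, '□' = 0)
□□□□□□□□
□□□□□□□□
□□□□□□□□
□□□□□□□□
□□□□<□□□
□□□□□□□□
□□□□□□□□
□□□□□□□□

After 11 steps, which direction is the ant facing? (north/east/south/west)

south

step 0: □□□□□□□□
□□□□□□□□
□□□□□□□□
□□□□□□□□
□□□□<□□□
□□□□□□□□
□□□□□□□□
□□□□□□□□
step 1: □□□□□□□□
□□□□□□□□
□□□□□□□□
□□□□^□□□
□□□□■□□□
□□□□□□□□
□□□□□□□□
□□□□□□□□
step 2: □□□□□□□□
□□□□□□□□
□□□□□□□□
□□□□■>□□
□□□□■□□□
□□□□□□□□
□□□□□□□□
□□□□□□□□
step 3: □□□□□□□□
□□□□□□□□
□□□□□□□□
□□□□■■□□
□□□□■v□□
□□□□□□□□
□□□□□□□□
□□□□□□□□
step 4: □□□□□□□□
□□□□□□□□
□□□□□□□□
□□□□■■□□
□□□□<■□□
□□□□□□□□
□□□□□□□□
□□□□□□□□
step 5: □□□□□□□□
□□□□□□□□
□□□□□□□□
□□□□■■□□
□□□□□■□□
□□□□v□□□
□□□□□□□□
□□□□□□□□
step 6: □□□□□□□□
□□□□□□□□
□□□□□□□□
□□□□■■□□
□□□□□■□□
□□□<■□□□
□□□□□□□□
□□□□□□□□
step 7: □□□□□□□□
□□□□□□□□
□□□□□□□□
□□□□■■□□
□□□^□■□□
□□□■■□□□
□□□□□□□□
□□□□□□□□
step 8: □□□□□□□□
□□□□□□□□
□□□□□□□□
□□□□■■□□
□□□■>■□□
□□□■■□□□
□□□□□□□□
□□□□□□□□
step 9: □□□□□□□□
□□□□□□□□
□□□□□□□□
□□□□■■□□
□□□■■■□□
□□□■v□□□
□□□□□□□□
□□□□□□□□
step 10: □□□□□□□□
□□□□□□□□
□□□□□□□□
□□□□■■□□
□□□■■■□□
□□□■□>□□
□□□□□□□□
□□□□□□□□
step 11: □□□□□□□□
□□□□□□□□
□□□□□□□□
□□□□■■□□
□□□■■■□□
□□□■□■□□
□□□□□v□□
□□□□□□□□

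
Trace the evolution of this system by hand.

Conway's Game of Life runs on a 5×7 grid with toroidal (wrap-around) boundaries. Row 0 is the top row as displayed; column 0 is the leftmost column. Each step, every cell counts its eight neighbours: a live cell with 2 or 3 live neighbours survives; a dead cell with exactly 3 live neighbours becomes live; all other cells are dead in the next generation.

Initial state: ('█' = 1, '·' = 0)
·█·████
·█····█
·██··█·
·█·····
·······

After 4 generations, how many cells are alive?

7

t=0: ·█·████
·█····█
·██··█·
·█·····
·······
t=1: ··█·███
·█·█··█
·██····
·██····
█·█·██·
t=2: ··█····
·█·██·█
···█···
█······
█·█·█··
t=3: █·█·██·
···██··
█·███··
·█·█···
···█···
t=4: ··█··█·
······█
·█·····
·█·····
·█·█···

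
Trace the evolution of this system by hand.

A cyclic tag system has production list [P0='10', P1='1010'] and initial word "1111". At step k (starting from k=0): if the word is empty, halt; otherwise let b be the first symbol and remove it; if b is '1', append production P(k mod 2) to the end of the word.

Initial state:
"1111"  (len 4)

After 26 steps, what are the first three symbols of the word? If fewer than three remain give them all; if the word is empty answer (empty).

k=0  "1111"  (len 4)
k=1  "11110"  (len 5)
k=2  "11101010"  (len 8)
k=3  "110101010"  (len 9)
k=4  "101010101010"  (len 12)
k=5  "0101010101010"  (len 13)
k=6  "101010101010"  (len 12)
k=7  "0101010101010"  (len 13)
k=8  "101010101010"  (len 12)
k=9  "0101010101010"  (len 13)
k=10  "101010101010"  (len 12)
k=11  "0101010101010"  (len 13)
k=12  "101010101010"  (len 12)
k=13  "0101010101010"  (len 13)
k=14  "101010101010"  (len 12)
k=15  "0101010101010"  (len 13)
k=16  "101010101010"  (len 12)
k=17  "0101010101010"  (len 13)
k=18  "101010101010"  (len 12)
k=19  "0101010101010"  (len 13)
k=20  "101010101010"  (len 12)
k=21  "0101010101010"  (len 13)
k=22  "101010101010"  (len 12)
k=23  "0101010101010"  (len 13)
k=24  "101010101010"  (len 12)
k=25  "0101010101010"  (len 13)
k=26  "101010101010"  (len 12)

101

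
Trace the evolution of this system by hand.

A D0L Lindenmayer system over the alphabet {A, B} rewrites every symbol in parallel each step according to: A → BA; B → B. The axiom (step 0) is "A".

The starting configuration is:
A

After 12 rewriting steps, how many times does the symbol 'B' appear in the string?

gen 0: A
gen 1: BA
gen 2: BBA
gen 3: BBBA
gen 4: BBBBA
gen 5: BBBBBA
gen 6: BBBBBBA
gen 7: BBBBBBBA
gen 8: BBBBBBBBA
gen 9: BBBBBBBBBA
gen 10: BBBBBBBBBBA
gen 11: BBBBBBBBBBBA
gen 12: BBBBBBBBBBBBA

12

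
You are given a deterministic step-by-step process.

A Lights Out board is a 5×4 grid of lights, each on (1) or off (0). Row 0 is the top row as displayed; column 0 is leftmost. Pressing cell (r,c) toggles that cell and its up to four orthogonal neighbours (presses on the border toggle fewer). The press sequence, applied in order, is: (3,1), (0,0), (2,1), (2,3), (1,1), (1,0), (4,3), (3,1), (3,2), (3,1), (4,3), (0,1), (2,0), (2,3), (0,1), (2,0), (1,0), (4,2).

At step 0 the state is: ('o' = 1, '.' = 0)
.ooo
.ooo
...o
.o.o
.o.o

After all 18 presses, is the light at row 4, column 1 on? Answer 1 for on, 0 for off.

step 0: .ooo
.ooo
...o
.o.o
.o.o
step 1: .ooo
.ooo
.o.o
o.oo
...o
step 2: o.oo
oooo
.o.o
o.oo
...o
step 3: o.oo
o.oo
o.oo
oooo
...o
step 4: o.oo
o.o.
o...
ooo.
...o
step 5: oooo
.o..
oo..
ooo.
...o
step 6: .ooo
o...
.o..
ooo.
...o
step 7: .ooo
o...
.o..
oooo
..o.
step 8: .ooo
o...
....
...o
.oo.
step 9: .ooo
o...
..o.
.oo.
.o..
step 10: .ooo
o...
.oo.
o...
....
step 11: .ooo
o...
.oo.
o..o
..oo
step 12: o..o
oo..
.oo.
o..o
..oo
step 13: o..o
.o..
o.o.
...o
..oo
step 14: o..o
.o.o
o..o
....
..oo
step 15: .ooo
...o
o..o
....
..oo
step 16: .ooo
o..o
.o.o
o...
..oo
step 17: oooo
.o.o
oo.o
o...
..oo
step 18: oooo
.o.o
oo.o
o.o.
.o..

1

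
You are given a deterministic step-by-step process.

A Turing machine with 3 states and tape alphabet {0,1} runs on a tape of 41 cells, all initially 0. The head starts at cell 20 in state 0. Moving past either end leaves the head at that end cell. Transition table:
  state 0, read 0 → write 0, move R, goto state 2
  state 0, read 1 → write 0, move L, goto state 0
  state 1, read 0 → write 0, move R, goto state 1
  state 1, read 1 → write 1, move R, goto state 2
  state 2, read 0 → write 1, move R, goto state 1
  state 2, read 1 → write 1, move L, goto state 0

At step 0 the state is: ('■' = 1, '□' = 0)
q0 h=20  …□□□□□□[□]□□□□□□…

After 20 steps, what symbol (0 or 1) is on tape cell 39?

0

k=0  q0 h=20  …□□□□□□[□]□□□□□□…
k=1  q2 h=21  …□□□□□□[□]□□□□□□…
k=2  q1 h=22  …□□□□□■[□]□□□□□□…
k=3  q1 h=23  …□□□□■□[□]□□□□□□…
k=4  q1 h=24  …□□□■□□[□]□□□□□□…
k=5  q1 h=25  …□□■□□□[□]□□□□□□…
k=6  q1 h=26  …□■□□□□[□]□□□□□□…
k=7  q1 h=27  …■□□□□□[□]□□□□□□…
k=8  q1 h=28  …□□□□□□[□]□□□□□□…
k=9  q1 h=29  …□□□□□□[□]□□□□□□…
k=10  q1 h=30  …□□□□□□[□]□□□□□□…
k=11  q1 h=31  …□□□□□□[□]□□□□□□…
k=12  q1 h=32  …□□□□□□[□]□□□□□□…
k=13  q1 h=33  …□□□□□□[□]□□□□□□…
k=14  q1 h=34  …□□□□□□[□]□□□□□□|
k=15  q1 h=35  …□□□□□□[□]□□□□□|
k=16  q1 h=36  …□□□□□□[□]□□□□|
k=17  q1 h=37  …□□□□□□[□]□□□|
k=18  q1 h=38  …□□□□□□[□]□□|
k=19  q1 h=39  …□□□□□□[□]□|
k=20  q1 h=40  …□□□□□□[□]|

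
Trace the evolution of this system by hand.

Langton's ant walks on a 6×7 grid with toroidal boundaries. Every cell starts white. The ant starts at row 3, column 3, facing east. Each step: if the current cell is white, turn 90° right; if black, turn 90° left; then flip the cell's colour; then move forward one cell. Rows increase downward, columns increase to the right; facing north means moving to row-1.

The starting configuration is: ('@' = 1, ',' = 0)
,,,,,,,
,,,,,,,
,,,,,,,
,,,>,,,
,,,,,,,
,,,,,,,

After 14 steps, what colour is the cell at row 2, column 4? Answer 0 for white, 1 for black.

k=0  ,,,,,,,
,,,,,,,
,,,,,,,
,,,>,,,
,,,,,,,
,,,,,,,
k=1  ,,,,,,,
,,,,,,,
,,,,,,,
,,,@,,,
,,,v,,,
,,,,,,,
k=2  ,,,,,,,
,,,,,,,
,,,,,,,
,,,@,,,
,,<@,,,
,,,,,,,
k=3  ,,,,,,,
,,,,,,,
,,,,,,,
,,^@,,,
,,@@,,,
,,,,,,,
k=4  ,,,,,,,
,,,,,,,
,,,,,,,
,,@>,,,
,,@@,,,
,,,,,,,
k=5  ,,,,,,,
,,,,,,,
,,,^,,,
,,@,,,,
,,@@,,,
,,,,,,,
k=6  ,,,,,,,
,,,,,,,
,,,@>,,
,,@,,,,
,,@@,,,
,,,,,,,
k=7  ,,,,,,,
,,,,,,,
,,,@@,,
,,@,v,,
,,@@,,,
,,,,,,,
k=8  ,,,,,,,
,,,,,,,
,,,@@,,
,,@<@,,
,,@@,,,
,,,,,,,
k=9  ,,,,,,,
,,,,,,,
,,,^@,,
,,@@@,,
,,@@,,,
,,,,,,,
k=10  ,,,,,,,
,,,,,,,
,,<,@,,
,,@@@,,
,,@@,,,
,,,,,,,
k=11  ,,,,,,,
,,^,,,,
,,@,@,,
,,@@@,,
,,@@,,,
,,,,,,,
k=12  ,,,,,,,
,,@>,,,
,,@,@,,
,,@@@,,
,,@@,,,
,,,,,,,
k=13  ,,,,,,,
,,@@,,,
,,@v@,,
,,@@@,,
,,@@,,,
,,,,,,,
k=14  ,,,,,,,
,,@@,,,
,,<@@,,
,,@@@,,
,,@@,,,
,,,,,,,

1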